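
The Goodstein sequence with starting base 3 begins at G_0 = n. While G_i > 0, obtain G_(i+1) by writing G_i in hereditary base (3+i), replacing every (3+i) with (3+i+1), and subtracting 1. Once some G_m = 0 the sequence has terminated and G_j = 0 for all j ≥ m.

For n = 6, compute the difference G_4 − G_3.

0

i=0: 6 = 2·3 (b=3); 3→4: 2·4 = 8; 8−1 = 7
i=1: 7 = 4 + 3 (b=4); 4→5: 5 + 3 = 8; 8−1 = 7
i=2: 7 = 5 + 2 (b=5); 5→6: 6 + 2 = 8; 8−1 = 7
i=3: 7 = 6 + 1 (b=6); 6→7: 7 + 1 = 8; 8−1 = 7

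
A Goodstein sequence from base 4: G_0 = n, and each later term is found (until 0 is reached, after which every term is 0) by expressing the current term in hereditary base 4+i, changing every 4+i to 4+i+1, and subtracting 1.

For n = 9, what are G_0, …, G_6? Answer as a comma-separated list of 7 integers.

9, 10, 11, 11, 11, 11, 11

i=0: 9 = 2·4 + 1 (b=4); 4→5: 2·5 + 1 = 11; 11−1 = 10
i=1: 10 = 2·5 (b=5); 5→6: 2·6 = 12; 12−1 = 11
i=2: 11 = 6 + 5 (b=6); 6→7: 7 + 5 = 12; 12−1 = 11
i=3: 11 = 7 + 4 (b=7); 7→8: 8 + 4 = 12; 12−1 = 11
i=4: 11 = 8 + 3 (b=8); 8→9: 9 + 3 = 12; 12−1 = 11
i=5: 11 = 9 + 2 (b=9); 9→10: 10 + 2 = 12; 12−1 = 11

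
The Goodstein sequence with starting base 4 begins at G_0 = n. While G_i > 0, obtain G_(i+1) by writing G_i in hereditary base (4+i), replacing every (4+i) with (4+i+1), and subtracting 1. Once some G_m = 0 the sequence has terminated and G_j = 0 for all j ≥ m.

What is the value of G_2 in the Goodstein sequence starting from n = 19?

37

G_0 = 19. HB_4(19) = 4^2 + 3. Bump = 28. G_1 = 27.
G_1 = 27. HB_5(27) = 5^2 + 2. Bump = 38. G_2 = 37.
G_2 = 37. HB_6(37) = 6^2 + 1. Bump = 50. G_3 = 49.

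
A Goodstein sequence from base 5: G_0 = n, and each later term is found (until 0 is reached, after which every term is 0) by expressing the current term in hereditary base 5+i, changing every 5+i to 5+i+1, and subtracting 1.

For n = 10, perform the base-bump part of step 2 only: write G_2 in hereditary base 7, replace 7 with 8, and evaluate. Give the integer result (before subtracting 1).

12

G_0=10  [base 5] 2·5  →[5↦6]→  2·6 = 12  −1 ⇒ G_1=11
G_1=11  [base 6] 6 + 5  →[6↦7]→  7 + 5 = 12  −1 ⇒ G_2=11
G_2=11  [base 7] 7 + 4  →[7↦8]→  8 + 4 = 12  −1 ⇒ G_3=11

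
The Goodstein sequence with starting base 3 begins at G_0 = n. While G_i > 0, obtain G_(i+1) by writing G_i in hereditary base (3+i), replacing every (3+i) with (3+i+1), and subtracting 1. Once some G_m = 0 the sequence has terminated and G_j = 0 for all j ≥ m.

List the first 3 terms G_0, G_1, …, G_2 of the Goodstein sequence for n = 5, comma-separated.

step 0: 5 = 3 + 2; sub 4 for 3: 4 + 2; = 6; G_1 = 6−1 = 5
step 1: 5 = 4 + 1; sub 5 for 4: 5 + 1; = 6; G_2 = 6−1 = 5

5, 5, 5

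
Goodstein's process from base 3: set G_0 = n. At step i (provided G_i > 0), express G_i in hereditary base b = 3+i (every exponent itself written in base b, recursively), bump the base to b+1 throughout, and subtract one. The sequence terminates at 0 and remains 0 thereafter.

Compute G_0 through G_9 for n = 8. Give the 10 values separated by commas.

8, 9, 10, 11, 11, 11, 11, 11, 11, 11

[0] 8 ≡ 2·3 + 2 (base 3). Lift 4: 10. −1: 9.
[1] 9 ≡ 2·4 + 1 (base 4). Lift 5: 11. −1: 10.
[2] 10 ≡ 2·5 (base 5). Lift 6: 12. −1: 11.
[3] 11 ≡ 6 + 5 (base 6). Lift 7: 12. −1: 11.
[4] 11 ≡ 7 + 4 (base 7). Lift 8: 12. −1: 11.
[5] 11 ≡ 8 + 3 (base 8). Lift 9: 12. −1: 11.
[6] 11 ≡ 9 + 2 (base 9). Lift 10: 12. −1: 11.
[7] 11 ≡ 10 + 1 (base 10). Lift 11: 12. −1: 11.
[8] 11 ≡ 11 (base 11). Lift 12: 12. −1: 11.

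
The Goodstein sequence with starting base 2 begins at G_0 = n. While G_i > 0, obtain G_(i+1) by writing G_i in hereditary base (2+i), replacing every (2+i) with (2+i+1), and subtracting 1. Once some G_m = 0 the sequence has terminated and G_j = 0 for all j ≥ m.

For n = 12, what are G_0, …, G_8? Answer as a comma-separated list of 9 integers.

[0] 12 ≡ 2^(2 + 1) + 2^2 (base 2). Lift 3: 108. −1: 107.
[1] 107 ≡ 3^(3 + 1) + 2·3^2 + 2·3 + 2 (base 3). Lift 4: 1066. −1: 1065.
[2] 1065 ≡ 4^(4 + 1) + 2·4^2 + 2·4 + 1 (base 4). Lift 5: 15686. −1: 15685.
[3] 15685 ≡ 5^(5 + 1) + 2·5^2 + 2·5 (base 5). Lift 6: 280020. −1: 280019.
[4] 280019 ≡ 6^(6 + 1) + 2·6^2 + 6 + 5 (base 6). Lift 7: 5764911. −1: 5764910.
[5] 5764910 ≡ 7^(7 + 1) + 2·7^2 + 7 + 4 (base 7). Lift 8: 134217868. −1: 134217867.
[6] 134217867 ≡ 8^(8 + 1) + 2·8^2 + 8 + 3 (base 8). Lift 9: 3486784575. −1: 3486784574.
[7] 3486784574 ≡ 9^(9 + 1) + 2·9^2 + 9 + 2 (base 9). Lift 10: 100000000212. −1: 100000000211.

12, 107, 1065, 15685, 280019, 5764910, 134217867, 3486784574, 100000000211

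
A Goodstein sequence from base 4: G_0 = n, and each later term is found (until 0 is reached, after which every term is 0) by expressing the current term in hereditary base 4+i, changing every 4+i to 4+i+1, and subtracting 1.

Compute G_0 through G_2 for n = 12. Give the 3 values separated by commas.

12 —HB4→ 3·4 —bump→ 3·5 = 15 —(−1)→ 14
14 —HB5→ 2·5 + 4 —bump→ 2·6 + 4 = 16 —(−1)→ 15

12, 14, 15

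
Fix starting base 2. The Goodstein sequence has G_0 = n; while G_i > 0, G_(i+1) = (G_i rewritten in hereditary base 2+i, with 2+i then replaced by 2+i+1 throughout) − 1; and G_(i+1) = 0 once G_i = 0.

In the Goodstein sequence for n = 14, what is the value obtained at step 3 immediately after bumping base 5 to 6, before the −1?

G_0=14  [base 2] 2^(2 + 1) + 2^2 + 2  →[2↦3]→  3^(3 + 1) + 3^3 + 3 = 111  −1 ⇒ G_1=110
G_1=110  [base 3] 3^(3 + 1) + 3^3 + 2  →[3↦4]→  4^(4 + 1) + 4^4 + 2 = 1282  −1 ⇒ G_2=1281
G_2=1281  [base 4] 4^(4 + 1) + 4^4 + 1  →[4↦5]→  5^(5 + 1) + 5^5 + 1 = 18751  −1 ⇒ G_3=18750
G_3=18750  [base 5] 5^(5 + 1) + 5^5  →[5↦6]→  6^(6 + 1) + 6^6 = 326592  −1 ⇒ G_4=326591

326592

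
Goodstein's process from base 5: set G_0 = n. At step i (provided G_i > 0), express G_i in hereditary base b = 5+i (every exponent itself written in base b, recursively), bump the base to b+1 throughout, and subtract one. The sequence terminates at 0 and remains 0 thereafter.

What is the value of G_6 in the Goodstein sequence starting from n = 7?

4

base 5: 7 = 5 + 2; at 6: 6 + 2 = 8; next = 7
base 6: 7 = 6 + 1; at 7: 7 + 1 = 8; next = 7
base 7: 7 = 7; at 8: 8 = 8; next = 7
base 8: 7 = 7; at 9: 7 = 7; next = 6
base 9: 6 = 6; at 10: 6 = 6; next = 5
base 10: 5 = 5; at 11: 5 = 5; next = 4
base 11: 4 = 4; at 12: 4 = 4; next = 3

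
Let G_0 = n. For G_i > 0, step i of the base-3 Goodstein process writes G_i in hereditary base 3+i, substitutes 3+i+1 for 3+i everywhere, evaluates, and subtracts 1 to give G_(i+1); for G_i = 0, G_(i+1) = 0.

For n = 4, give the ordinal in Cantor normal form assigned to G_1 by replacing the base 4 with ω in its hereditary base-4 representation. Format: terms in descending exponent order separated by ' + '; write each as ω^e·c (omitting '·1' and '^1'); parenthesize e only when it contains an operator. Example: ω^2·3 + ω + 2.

i=0: 4 = 3 + 1 (b=3); 3→4: 4 + 1 = 5; 5−1 = 4
i=1: 4 = 4 (b=4); 4→5: 5 = 5; 5−1 = 4

ω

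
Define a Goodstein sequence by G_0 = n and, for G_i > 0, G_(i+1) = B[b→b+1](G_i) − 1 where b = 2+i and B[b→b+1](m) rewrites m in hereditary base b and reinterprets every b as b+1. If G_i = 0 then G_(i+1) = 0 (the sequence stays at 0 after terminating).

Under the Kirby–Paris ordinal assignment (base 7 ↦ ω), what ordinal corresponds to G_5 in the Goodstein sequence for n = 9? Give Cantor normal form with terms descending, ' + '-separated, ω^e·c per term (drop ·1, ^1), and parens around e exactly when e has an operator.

G_0 = 9. HB_2(9) = 2^(2 + 1) + 1. Bump = 82. G_1 = 81.
G_1 = 81. HB_3(81) = 3^(3 + 1). Bump = 1024. G_2 = 1023.
G_2 = 1023. HB_4(1023) = 3·4^4 + 3·4^3 + 3·4^2 + 3·4 + 3. Bump = 9843. G_3 = 9842.
G_3 = 9842. HB_5(9842) = 3·5^5 + 3·5^3 + 3·5^2 + 3·5 + 2. Bump = 140744. G_4 = 140743.
G_4 = 140743. HB_6(140743) = 3·6^6 + 3·6^3 + 3·6^2 + 3·6 + 1. Bump = 2471827. G_5 = 2471826.
G_5 = 2471826. HB_7(2471826) = 3·7^7 + 3·7^3 + 3·7^2 + 3·7. Bump = 50333400. G_6 = 50333399.

ω^ω·3 + ω^3·3 + ω^2·3 + ω·3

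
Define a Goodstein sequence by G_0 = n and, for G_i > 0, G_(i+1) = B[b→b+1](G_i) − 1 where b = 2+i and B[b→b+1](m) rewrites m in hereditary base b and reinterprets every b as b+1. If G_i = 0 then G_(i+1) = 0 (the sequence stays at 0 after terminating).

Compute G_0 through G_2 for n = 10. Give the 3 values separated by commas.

10, 83, 1025

base 2: 10 = 2^(2 + 1) + 2; at 3: 3^(3 + 1) + 3 = 84; next = 83
base 3: 83 = 3^(3 + 1) + 2; at 4: 4^(4 + 1) + 2 = 1026; next = 1025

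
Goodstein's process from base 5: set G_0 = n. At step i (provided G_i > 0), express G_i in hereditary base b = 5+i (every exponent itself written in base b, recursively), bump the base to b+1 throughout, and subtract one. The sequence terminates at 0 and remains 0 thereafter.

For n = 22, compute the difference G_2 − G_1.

step 0: 22 = 4·5 + 2; sub 6 for 5: 4·6 + 2; = 26; G_1 = 26−1 = 25
step 1: 25 = 4·6 + 1; sub 7 for 6: 4·7 + 1; = 29; G_2 = 29−1 = 28

3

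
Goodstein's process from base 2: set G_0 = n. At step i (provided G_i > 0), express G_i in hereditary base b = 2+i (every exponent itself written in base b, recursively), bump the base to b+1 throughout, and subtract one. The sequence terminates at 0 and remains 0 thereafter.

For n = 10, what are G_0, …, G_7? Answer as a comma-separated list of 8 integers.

10, 83, 1025, 15625, 279935, 4215754, 84073323, 1937434592

step 0: 10 = 2^(2 + 1) + 2; sub 3 for 2: 3^(3 + 1) + 3; = 84; G_1 = 84−1 = 83
step 1: 83 = 3^(3 + 1) + 2; sub 4 for 3: 4^(4 + 1) + 2; = 1026; G_2 = 1026−1 = 1025
step 2: 1025 = 4^(4 + 1) + 1; sub 5 for 4: 5^(5 + 1) + 1; = 15626; G_3 = 15626−1 = 15625
step 3: 15625 = 5^(5 + 1); sub 6 for 5: 6^(6 + 1); = 279936; G_4 = 279936−1 = 279935
step 4: 279935 = 5·6^6 + 5·6^5 + 5·6^4 + 5·6^3 + 5·6^2 + 5·6 + 5; sub 7 for 6: 5·7^7 + 5·7^5 + 5·7^4 + 5·7^3 + 5·7^2 + 5·7 + 5; = 4215755; G_5 = 4215755−1 = 4215754
step 5: 4215754 = 5·7^7 + 5·7^5 + 5·7^4 + 5·7^3 + 5·7^2 + 5·7 + 4; sub 8 for 7: 5·8^8 + 5·8^5 + 5·8^4 + 5·8^3 + 5·8^2 + 5·8 + 4; = 84073324; G_6 = 84073324−1 = 84073323
step 6: 84073323 = 5·8^8 + 5·8^5 + 5·8^4 + 5·8^3 + 5·8^2 + 5·8 + 3; sub 9 for 8: 5·9^9 + 5·9^5 + 5·9^4 + 5·9^3 + 5·9^2 + 5·9 + 3; = 1937434593; G_7 = 1937434593−1 = 1937434592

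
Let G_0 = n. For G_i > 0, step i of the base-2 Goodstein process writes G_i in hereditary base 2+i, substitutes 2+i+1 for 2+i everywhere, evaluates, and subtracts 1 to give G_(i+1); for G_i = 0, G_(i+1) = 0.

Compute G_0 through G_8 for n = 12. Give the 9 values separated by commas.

12, 107, 1065, 15685, 280019, 5764910, 134217867, 3486784574, 100000000211

G_0 = 12. HB_2(12) = 2^(2 + 1) + 2^2. Bump = 108. G_1 = 107.
G_1 = 107. HB_3(107) = 3^(3 + 1) + 2·3^2 + 2·3 + 2. Bump = 1066. G_2 = 1065.
G_2 = 1065. HB_4(1065) = 4^(4 + 1) + 2·4^2 + 2·4 + 1. Bump = 15686. G_3 = 15685.
G_3 = 15685. HB_5(15685) = 5^(5 + 1) + 2·5^2 + 2·5. Bump = 280020. G_4 = 280019.
G_4 = 280019. HB_6(280019) = 6^(6 + 1) + 2·6^2 + 6 + 5. Bump = 5764911. G_5 = 5764910.
G_5 = 5764910. HB_7(5764910) = 7^(7 + 1) + 2·7^2 + 7 + 4. Bump = 134217868. G_6 = 134217867.
G_6 = 134217867. HB_8(134217867) = 8^(8 + 1) + 2·8^2 + 8 + 3. Bump = 3486784575. G_7 = 3486784574.
G_7 = 3486784574. HB_9(3486784574) = 9^(9 + 1) + 2·9^2 + 9 + 2. Bump = 100000000212. G_8 = 100000000211.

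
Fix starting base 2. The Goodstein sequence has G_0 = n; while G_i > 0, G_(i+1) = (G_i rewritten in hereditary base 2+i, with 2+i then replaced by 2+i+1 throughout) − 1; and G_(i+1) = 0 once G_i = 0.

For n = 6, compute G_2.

257

[0] 6 ≡ 2^2 + 2 (base 2). Lift 3: 30. −1: 29.
[1] 29 ≡ 3^3 + 2 (base 3). Lift 4: 258. −1: 257.
[2] 257 ≡ 4^4 + 1 (base 4). Lift 5: 3126. −1: 3125.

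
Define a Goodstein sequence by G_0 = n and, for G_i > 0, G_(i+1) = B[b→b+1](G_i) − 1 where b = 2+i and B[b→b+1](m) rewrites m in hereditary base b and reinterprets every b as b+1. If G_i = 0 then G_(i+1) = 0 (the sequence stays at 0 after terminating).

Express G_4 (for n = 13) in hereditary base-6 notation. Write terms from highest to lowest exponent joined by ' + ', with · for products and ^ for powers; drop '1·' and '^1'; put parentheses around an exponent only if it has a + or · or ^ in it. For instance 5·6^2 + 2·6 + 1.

6^(6 + 1) + 3·6^3 + 3·6^2 + 3·6 + 1

base 2: 13 = 2^(2 + 1) + 2^2 + 1; at 3: 3^(3 + 1) + 3^3 + 1 = 109; next = 108
base 3: 108 = 3^(3 + 1) + 3^3; at 4: 4^(4 + 1) + 4^4 = 1280; next = 1279
base 4: 1279 = 4^(4 + 1) + 3·4^3 + 3·4^2 + 3·4 + 3; at 5: 5^(5 + 1) + 3·5^3 + 3·5^2 + 3·5 + 3 = 16093; next = 16092
base 5: 16092 = 5^(5 + 1) + 3·5^3 + 3·5^2 + 3·5 + 2; at 6: 6^(6 + 1) + 3·6^3 + 3·6^2 + 3·6 + 2 = 280712; next = 280711
base 6: 280711 = 6^(6 + 1) + 3·6^3 + 3·6^2 + 3·6 + 1; at 7: 7^(7 + 1) + 3·7^3 + 3·7^2 + 3·7 + 1 = 5765999; next = 5765998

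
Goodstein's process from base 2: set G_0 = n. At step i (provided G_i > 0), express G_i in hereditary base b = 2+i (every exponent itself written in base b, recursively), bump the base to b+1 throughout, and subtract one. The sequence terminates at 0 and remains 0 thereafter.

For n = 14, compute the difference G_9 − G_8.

3038428706945

step 0: 14 = 2^(2 + 1) + 2^2 + 2; sub 3 for 2: 3^(3 + 1) + 3^3 + 3; = 111; G_1 = 111−1 = 110
step 1: 110 = 3^(3 + 1) + 3^3 + 2; sub 4 for 3: 4^(4 + 1) + 4^4 + 2; = 1282; G_2 = 1282−1 = 1281
step 2: 1281 = 4^(4 + 1) + 4^4 + 1; sub 5 for 4: 5^(5 + 1) + 5^5 + 1; = 18751; G_3 = 18751−1 = 18750
step 3: 18750 = 5^(5 + 1) + 5^5; sub 6 for 5: 6^(6 + 1) + 6^6; = 326592; G_4 = 326592−1 = 326591
step 4: 326591 = 6^(6 + 1) + 5·6^5 + 5·6^4 + 5·6^3 + 5·6^2 + 5·6 + 5; sub 7 for 6: 7^(7 + 1) + 5·7^5 + 5·7^4 + 5·7^3 + 5·7^2 + 5·7 + 5; = 5862841; G_5 = 5862841−1 = 5862840
step 5: 5862840 = 7^(7 + 1) + 5·7^5 + 5·7^4 + 5·7^3 + 5·7^2 + 5·7 + 4; sub 8 for 7: 8^(8 + 1) + 5·8^5 + 5·8^4 + 5·8^3 + 5·8^2 + 5·8 + 4; = 134404972; G_6 = 134404972−1 = 134404971
step 6: 134404971 = 8^(8 + 1) + 5·8^5 + 5·8^4 + 5·8^3 + 5·8^2 + 5·8 + 3; sub 9 for 8: 9^(9 + 1) + 5·9^5 + 5·9^4 + 5·9^3 + 5·9^2 + 5·9 + 3; = 3487116549; G_7 = 3487116549−1 = 3487116548
step 7: 3487116548 = 9^(9 + 1) + 5·9^5 + 5·9^4 + 5·9^3 + 5·9^2 + 5·9 + 2; sub 10 for 9: 10^(10 + 1) + 5·10^5 + 5·10^4 + 5·10^3 + 5·10^2 + 5·10 + 2; = 100000555552; G_8 = 100000555552−1 = 100000555551
step 8: 100000555551 = 10^(10 + 1) + 5·10^5 + 5·10^4 + 5·10^3 + 5·10^2 + 5·10 + 1; sub 11 for 10: 11^(11 + 1) + 5·11^5 + 5·11^4 + 5·11^3 + 5·11^2 + 5·11 + 1; = 3138429262497; G_9 = 3138429262497−1 = 3138429262496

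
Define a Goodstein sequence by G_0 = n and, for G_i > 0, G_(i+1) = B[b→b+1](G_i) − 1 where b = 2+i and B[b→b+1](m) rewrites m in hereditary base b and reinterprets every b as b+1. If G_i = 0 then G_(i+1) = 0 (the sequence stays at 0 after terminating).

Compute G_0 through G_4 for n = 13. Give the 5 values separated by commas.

13, 108, 1279, 16092, 280711

(0) 13|_2 = 2^(2 + 1) + 2^2 + 1 ↦ 3^(3 + 1) + 3^3 + 1|_3 = 109 ⇒ 108
(1) 108|_3 = 3^(3 + 1) + 3^3 ↦ 4^(4 + 1) + 4^4|_4 = 1280 ⇒ 1279
(2) 1279|_4 = 4^(4 + 1) + 3·4^3 + 3·4^2 + 3·4 + 3 ↦ 5^(5 + 1) + 3·5^3 + 3·5^2 + 3·5 + 3|_5 = 16093 ⇒ 16092
(3) 16092|_5 = 5^(5 + 1) + 3·5^3 + 3·5^2 + 3·5 + 2 ↦ 6^(6 + 1) + 3·6^3 + 3·6^2 + 3·6 + 2|_6 = 280712 ⇒ 280711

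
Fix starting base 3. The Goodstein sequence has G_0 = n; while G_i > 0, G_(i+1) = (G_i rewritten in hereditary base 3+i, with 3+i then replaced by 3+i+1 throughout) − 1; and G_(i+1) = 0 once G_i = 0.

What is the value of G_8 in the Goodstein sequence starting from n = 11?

55

(0) 11|_3 = 3^2 + 2 ↦ 4^2 + 2|_4 = 18 ⇒ 17
(1) 17|_4 = 4^2 + 1 ↦ 5^2 + 1|_5 = 26 ⇒ 25
(2) 25|_5 = 5^2 ↦ 6^2|_6 = 36 ⇒ 35
(3) 35|_6 = 5·6 + 5 ↦ 5·7 + 5|_7 = 40 ⇒ 39
(4) 39|_7 = 5·7 + 4 ↦ 5·8 + 4|_8 = 44 ⇒ 43
(5) 43|_8 = 5·8 + 3 ↦ 5·9 + 3|_9 = 48 ⇒ 47
(6) 47|_9 = 5·9 + 2 ↦ 5·10 + 2|_10 = 52 ⇒ 51
(7) 51|_10 = 5·10 + 1 ↦ 5·11 + 1|_11 = 56 ⇒ 55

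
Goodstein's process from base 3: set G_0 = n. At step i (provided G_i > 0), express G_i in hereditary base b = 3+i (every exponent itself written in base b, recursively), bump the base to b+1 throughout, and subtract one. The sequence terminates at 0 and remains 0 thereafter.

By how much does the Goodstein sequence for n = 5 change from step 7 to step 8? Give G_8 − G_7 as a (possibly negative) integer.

[0] 5 ≡ 3 + 2 (base 3). Lift 4: 6. −1: 5.
[1] 5 ≡ 4 + 1 (base 4). Lift 5: 6. −1: 5.
[2] 5 ≡ 5 (base 5). Lift 6: 6. −1: 5.
[3] 5 ≡ 5 (base 6). Lift 7: 5. −1: 4.
[4] 4 ≡ 4 (base 7). Lift 8: 4. −1: 3.
[5] 3 ≡ 3 (base 8). Lift 9: 3. −1: 2.
[6] 2 ≡ 2 (base 9). Lift 10: 2. −1: 1.
[7] 1 ≡ 1 (base 10). Lift 11: 1. −1: 0.

-1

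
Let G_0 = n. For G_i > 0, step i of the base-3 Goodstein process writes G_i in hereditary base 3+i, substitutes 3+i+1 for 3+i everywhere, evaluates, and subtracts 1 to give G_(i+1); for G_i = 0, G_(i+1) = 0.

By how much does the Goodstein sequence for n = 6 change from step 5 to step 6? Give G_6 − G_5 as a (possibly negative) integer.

-1

[0] 6 ≡ 2·3 (base 3). Lift 4: 8. −1: 7.
[1] 7 ≡ 4 + 3 (base 4). Lift 5: 8. −1: 7.
[2] 7 ≡ 5 + 2 (base 5). Lift 6: 8. −1: 7.
[3] 7 ≡ 6 + 1 (base 6). Lift 7: 8. −1: 7.
[4] 7 ≡ 7 (base 7). Lift 8: 8. −1: 7.
[5] 7 ≡ 7 (base 8). Lift 9: 7. −1: 6.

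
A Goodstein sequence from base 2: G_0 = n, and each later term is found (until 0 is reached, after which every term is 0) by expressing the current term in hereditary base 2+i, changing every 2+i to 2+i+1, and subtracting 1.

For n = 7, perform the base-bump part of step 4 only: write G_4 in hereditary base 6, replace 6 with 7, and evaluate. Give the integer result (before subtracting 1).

step 0: 7 = 2^2 + 2 + 1; sub 3 for 2: 3^3 + 3 + 1; = 31; G_1 = 31−1 = 30
step 1: 30 = 3^3 + 3; sub 4 for 3: 4^4 + 4; = 260; G_2 = 260−1 = 259
step 2: 259 = 4^4 + 3; sub 5 for 4: 5^5 + 3; = 3128; G_3 = 3128−1 = 3127
step 3: 3127 = 5^5 + 2; sub 6 for 5: 6^6 + 2; = 46658; G_4 = 46658−1 = 46657
step 4: 46657 = 6^6 + 1; sub 7 for 6: 7^7 + 1; = 823544; G_5 = 823544−1 = 823543

823544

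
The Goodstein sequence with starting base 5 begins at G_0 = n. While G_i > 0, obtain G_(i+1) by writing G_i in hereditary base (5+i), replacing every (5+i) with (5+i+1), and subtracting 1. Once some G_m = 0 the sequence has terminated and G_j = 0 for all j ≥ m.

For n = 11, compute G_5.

13

(0) 11|_5 = 2·5 + 1 ↦ 2·6 + 1|_6 = 13 ⇒ 12
(1) 12|_6 = 2·6 ↦ 2·7|_7 = 14 ⇒ 13
(2) 13|_7 = 7 + 6 ↦ 8 + 6|_8 = 14 ⇒ 13
(3) 13|_8 = 8 + 5 ↦ 9 + 5|_9 = 14 ⇒ 13
(4) 13|_9 = 9 + 4 ↦ 10 + 4|_10 = 14 ⇒ 13
(5) 13|_10 = 10 + 3 ↦ 11 + 3|_11 = 14 ⇒ 13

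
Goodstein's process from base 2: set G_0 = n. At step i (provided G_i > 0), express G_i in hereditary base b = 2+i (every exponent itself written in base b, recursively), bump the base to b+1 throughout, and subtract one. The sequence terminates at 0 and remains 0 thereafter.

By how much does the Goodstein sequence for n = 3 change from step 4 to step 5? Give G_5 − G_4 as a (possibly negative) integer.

G_0=3  [base 2] 2 + 1  →[2↦3]→  3 + 1 = 4  −1 ⇒ G_1=3
G_1=3  [base 3] 3  →[3↦4]→  4 = 4  −1 ⇒ G_2=3
G_2=3  [base 4] 3  →[4↦5]→  3 = 3  −1 ⇒ G_3=2
G_3=2  [base 5] 2  →[5↦6]→  2 = 2  −1 ⇒ G_4=1
G_4=1  [base 6] 1  →[6↦7]→  1 = 1  −1 ⇒ G_5=0

-1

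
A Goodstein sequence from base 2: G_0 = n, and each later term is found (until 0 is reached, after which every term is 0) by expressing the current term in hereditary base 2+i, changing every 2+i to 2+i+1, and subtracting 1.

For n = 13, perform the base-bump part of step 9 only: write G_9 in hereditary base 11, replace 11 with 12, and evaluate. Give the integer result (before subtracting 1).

step 0: 13 = 2^(2 + 1) + 2^2 + 1; sub 3 for 2: 3^(3 + 1) + 3^3 + 1; = 109; G_1 = 109−1 = 108
step 1: 108 = 3^(3 + 1) + 3^3; sub 4 for 3: 4^(4 + 1) + 4^4; = 1280; G_2 = 1280−1 = 1279
step 2: 1279 = 4^(4 + 1) + 3·4^3 + 3·4^2 + 3·4 + 3; sub 5 for 4: 5^(5 + 1) + 3·5^3 + 3·5^2 + 3·5 + 3; = 16093; G_3 = 16093−1 = 16092
step 3: 16092 = 5^(5 + 1) + 3·5^3 + 3·5^2 + 3·5 + 2; sub 6 for 5: 6^(6 + 1) + 3·6^3 + 3·6^2 + 3·6 + 2; = 280712; G_4 = 280712−1 = 280711
step 4: 280711 = 6^(6 + 1) + 3·6^3 + 3·6^2 + 3·6 + 1; sub 7 for 6: 7^(7 + 1) + 3·7^3 + 3·7^2 + 3·7 + 1; = 5765999; G_5 = 5765999−1 = 5765998
step 5: 5765998 = 7^(7 + 1) + 3·7^3 + 3·7^2 + 3·7; sub 8 for 7: 8^(8 + 1) + 3·8^3 + 3·8^2 + 3·8; = 134219480; G_6 = 134219480−1 = 134219479
step 6: 134219479 = 8^(8 + 1) + 3·8^3 + 3·8^2 + 2·8 + 7; sub 9 for 8: 9^(9 + 1) + 3·9^3 + 3·9^2 + 2·9 + 7; = 3486786856; G_7 = 3486786856−1 = 3486786855
step 7: 3486786855 = 9^(9 + 1) + 3·9^3 + 3·9^2 + 2·9 + 6; sub 10 for 9: 10^(10 + 1) + 3·10^3 + 3·10^2 + 2·10 + 6; = 100000003326; G_8 = 100000003326−1 = 100000003325
step 8: 100000003325 = 10^(10 + 1) + 3·10^3 + 3·10^2 + 2·10 + 5; sub 11 for 10: 11^(11 + 1) + 3·11^3 + 3·11^2 + 2·11 + 5; = 3138428381104; G_9 = 3138428381104−1 = 3138428381103

106993205384716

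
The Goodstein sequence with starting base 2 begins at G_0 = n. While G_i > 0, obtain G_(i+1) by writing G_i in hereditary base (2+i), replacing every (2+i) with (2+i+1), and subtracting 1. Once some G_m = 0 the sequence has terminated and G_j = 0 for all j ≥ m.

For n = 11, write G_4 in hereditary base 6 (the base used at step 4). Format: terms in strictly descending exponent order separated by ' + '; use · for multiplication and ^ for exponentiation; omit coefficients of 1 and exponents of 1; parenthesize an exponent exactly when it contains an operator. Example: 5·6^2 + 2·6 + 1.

11 —HB2→ 2^(2 + 1) + 2 + 1 —bump→ 3^(3 + 1) + 3 + 1 = 85 —(−1)→ 84
84 —HB3→ 3^(3 + 1) + 3 —bump→ 4^(4 + 1) + 4 = 1028 —(−1)→ 1027
1027 —HB4→ 4^(4 + 1) + 3 —bump→ 5^(5 + 1) + 3 = 15628 —(−1)→ 15627
15627 —HB5→ 5^(5 + 1) + 2 —bump→ 6^(6 + 1) + 2 = 279938 —(−1)→ 279937
279937 —HB6→ 6^(6 + 1) + 1 —bump→ 7^(7 + 1) + 1 = 5764802 —(−1)→ 5764801

6^(6 + 1) + 1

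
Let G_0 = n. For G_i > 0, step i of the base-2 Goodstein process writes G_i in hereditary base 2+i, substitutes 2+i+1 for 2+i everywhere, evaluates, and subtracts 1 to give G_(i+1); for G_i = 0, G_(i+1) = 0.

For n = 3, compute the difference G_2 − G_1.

0

(0) 3|_2 = 2 + 1 ↦ 3 + 1|_3 = 4 ⇒ 3
(1) 3|_3 = 3 ↦ 4|_4 = 4 ⇒ 3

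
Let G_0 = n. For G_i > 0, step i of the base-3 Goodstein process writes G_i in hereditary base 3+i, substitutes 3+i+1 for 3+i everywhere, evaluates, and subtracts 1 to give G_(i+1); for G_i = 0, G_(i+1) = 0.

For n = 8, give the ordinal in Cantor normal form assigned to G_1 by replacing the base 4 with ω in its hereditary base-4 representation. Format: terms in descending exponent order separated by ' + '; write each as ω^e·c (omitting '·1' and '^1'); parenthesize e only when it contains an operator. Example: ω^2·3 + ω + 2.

ω·2 + 1

step 0: 8 = 2·3 + 2; sub 4 for 3: 2·4 + 2; = 10; G_1 = 10−1 = 9
step 1: 9 = 2·4 + 1; sub 5 for 4: 2·5 + 1; = 11; G_2 = 11−1 = 10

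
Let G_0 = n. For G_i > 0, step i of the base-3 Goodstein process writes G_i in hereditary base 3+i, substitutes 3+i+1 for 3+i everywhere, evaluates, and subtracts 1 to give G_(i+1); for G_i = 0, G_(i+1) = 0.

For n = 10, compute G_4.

base 3: 10 = 3^2 + 1; at 4: 4^2 + 1 = 17; next = 16
base 4: 16 = 4^2; at 5: 5^2 = 25; next = 24
base 5: 24 = 4·5 + 4; at 6: 4·6 + 4 = 28; next = 27
base 6: 27 = 4·6 + 3; at 7: 4·7 + 3 = 31; next = 30

30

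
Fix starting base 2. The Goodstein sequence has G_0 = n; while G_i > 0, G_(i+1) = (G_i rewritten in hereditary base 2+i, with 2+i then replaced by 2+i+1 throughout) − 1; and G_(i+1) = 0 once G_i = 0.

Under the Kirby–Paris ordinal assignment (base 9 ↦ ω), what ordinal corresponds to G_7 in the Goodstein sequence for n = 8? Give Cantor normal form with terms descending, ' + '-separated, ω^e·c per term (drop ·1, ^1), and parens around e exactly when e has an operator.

G_0 = 8. HB_2(8) = 2^(2 + 1). Bump = 81. G_1 = 80.
G_1 = 80. HB_3(80) = 2·3^3 + 2·3^2 + 2·3 + 2. Bump = 554. G_2 = 553.
G_2 = 553. HB_4(553) = 2·4^4 + 2·4^2 + 2·4 + 1. Bump = 6311. G_3 = 6310.
G_3 = 6310. HB_5(6310) = 2·5^5 + 2·5^2 + 2·5. Bump = 93396. G_4 = 93395.
G_4 = 93395. HB_6(93395) = 2·6^6 + 2·6^2 + 6 + 5. Bump = 1647196. G_5 = 1647195.
G_5 = 1647195. HB_7(1647195) = 2·7^7 + 2·7^2 + 7 + 4. Bump = 33554572. G_6 = 33554571.
G_6 = 33554571. HB_8(33554571) = 2·8^8 + 2·8^2 + 8 + 3. Bump = 774841152. G_7 = 774841151.

ω^ω·2 + ω^2·2 + ω + 2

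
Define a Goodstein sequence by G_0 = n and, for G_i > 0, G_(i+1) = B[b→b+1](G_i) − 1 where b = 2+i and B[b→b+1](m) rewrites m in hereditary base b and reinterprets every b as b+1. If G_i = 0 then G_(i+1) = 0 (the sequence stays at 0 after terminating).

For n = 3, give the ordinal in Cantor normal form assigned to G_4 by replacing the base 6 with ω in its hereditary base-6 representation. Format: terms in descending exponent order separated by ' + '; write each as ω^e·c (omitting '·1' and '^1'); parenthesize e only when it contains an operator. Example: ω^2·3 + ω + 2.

1

step 0: 3 = 2 + 1; sub 3 for 2: 3 + 1; = 4; G_1 = 4−1 = 3
step 1: 3 = 3; sub 4 for 3: 4; = 4; G_2 = 4−1 = 3
step 2: 3 = 3; sub 5 for 4: 3; = 3; G_3 = 3−1 = 2
step 3: 2 = 2; sub 6 for 5: 2; = 2; G_4 = 2−1 = 1
step 4: 1 = 1; sub 7 for 6: 1; = 1; G_5 = 1−1 = 0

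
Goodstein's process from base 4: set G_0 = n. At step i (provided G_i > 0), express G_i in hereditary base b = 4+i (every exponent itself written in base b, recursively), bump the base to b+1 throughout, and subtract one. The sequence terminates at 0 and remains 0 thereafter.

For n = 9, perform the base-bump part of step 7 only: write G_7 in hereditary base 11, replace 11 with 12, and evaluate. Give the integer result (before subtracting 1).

i=0: 9 = 2·4 + 1 (b=4); 4→5: 2·5 + 1 = 11; 11−1 = 10
i=1: 10 = 2·5 (b=5); 5→6: 2·6 = 12; 12−1 = 11
i=2: 11 = 6 + 5 (b=6); 6→7: 7 + 5 = 12; 12−1 = 11
i=3: 11 = 7 + 4 (b=7); 7→8: 8 + 4 = 12; 12−1 = 11
i=4: 11 = 8 + 3 (b=8); 8→9: 9 + 3 = 12; 12−1 = 11
i=5: 11 = 9 + 2 (b=9); 9→10: 10 + 2 = 12; 12−1 = 11
i=6: 11 = 10 + 1 (b=10); 10→11: 11 + 1 = 12; 12−1 = 11
i=7: 11 = 11 (b=11); 11→12: 12 = 12; 12−1 = 11

12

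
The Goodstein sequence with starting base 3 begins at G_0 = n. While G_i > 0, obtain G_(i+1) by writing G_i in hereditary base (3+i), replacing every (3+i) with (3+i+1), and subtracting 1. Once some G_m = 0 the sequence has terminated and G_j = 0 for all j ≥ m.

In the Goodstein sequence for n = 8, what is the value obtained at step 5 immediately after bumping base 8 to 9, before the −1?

G_0 = 8. HB_3(8) = 2·3 + 2. Bump = 10. G_1 = 9.
G_1 = 9. HB_4(9) = 2·4 + 1. Bump = 11. G_2 = 10.
G_2 = 10. HB_5(10) = 2·5. Bump = 12. G_3 = 11.
G_3 = 11. HB_6(11) = 6 + 5. Bump = 12. G_4 = 11.
G_4 = 11. HB_7(11) = 7 + 4. Bump = 12. G_5 = 11.
G_5 = 11. HB_8(11) = 8 + 3. Bump = 12. G_6 = 11.

12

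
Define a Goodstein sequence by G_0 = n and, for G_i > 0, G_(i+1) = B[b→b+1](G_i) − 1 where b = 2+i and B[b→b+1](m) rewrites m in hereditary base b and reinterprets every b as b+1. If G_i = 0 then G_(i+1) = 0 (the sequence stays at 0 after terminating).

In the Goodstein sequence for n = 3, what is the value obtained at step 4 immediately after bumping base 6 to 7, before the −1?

1

G_0=3  [base 2] 2 + 1  →[2↦3]→  3 + 1 = 4  −1 ⇒ G_1=3
G_1=3  [base 3] 3  →[3↦4]→  4 = 4  −1 ⇒ G_2=3
G_2=3  [base 4] 3  →[4↦5]→  3 = 3  −1 ⇒ G_3=2
G_3=2  [base 5] 2  →[5↦6]→  2 = 2  −1 ⇒ G_4=1
G_4=1  [base 6] 1  →[6↦7]→  1 = 1  −1 ⇒ G_5=0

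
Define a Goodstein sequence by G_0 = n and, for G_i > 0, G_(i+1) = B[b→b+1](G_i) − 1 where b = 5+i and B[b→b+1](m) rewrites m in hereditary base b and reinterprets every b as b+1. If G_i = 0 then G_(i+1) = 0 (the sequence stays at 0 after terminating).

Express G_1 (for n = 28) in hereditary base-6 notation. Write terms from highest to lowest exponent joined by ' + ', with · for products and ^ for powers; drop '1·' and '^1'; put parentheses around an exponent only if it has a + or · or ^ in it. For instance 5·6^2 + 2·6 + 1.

(0) 28|_5 = 5^2 + 3 ↦ 6^2 + 3|_6 = 39 ⇒ 38
(1) 38|_6 = 6^2 + 2 ↦ 7^2 + 2|_7 = 51 ⇒ 50

6^2 + 2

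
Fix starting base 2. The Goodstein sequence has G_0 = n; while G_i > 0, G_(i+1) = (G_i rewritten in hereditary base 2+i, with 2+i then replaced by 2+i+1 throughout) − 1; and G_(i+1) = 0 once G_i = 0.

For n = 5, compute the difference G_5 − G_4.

(0) 5|_2 = 2^2 + 1 ↦ 3^3 + 1|_3 = 28 ⇒ 27
(1) 27|_3 = 3^3 ↦ 4^4|_4 = 256 ⇒ 255
(2) 255|_4 = 3·4^3 + 3·4^2 + 3·4 + 3 ↦ 3·5^3 + 3·5^2 + 3·5 + 3|_5 = 468 ⇒ 467
(3) 467|_5 = 3·5^3 + 3·5^2 + 3·5 + 2 ↦ 3·6^3 + 3·6^2 + 3·6 + 2|_6 = 776 ⇒ 775
(4) 775|_6 = 3·6^3 + 3·6^2 + 3·6 + 1 ↦ 3·7^3 + 3·7^2 + 3·7 + 1|_7 = 1198 ⇒ 1197

422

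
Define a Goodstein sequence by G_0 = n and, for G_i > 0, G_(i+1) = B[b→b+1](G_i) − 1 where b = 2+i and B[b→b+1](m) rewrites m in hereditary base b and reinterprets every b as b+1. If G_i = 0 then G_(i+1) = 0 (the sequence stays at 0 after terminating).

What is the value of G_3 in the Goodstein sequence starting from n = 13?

i=0: 13 = 2^(2 + 1) + 2^2 + 1 (b=2); 2→3: 3^(3 + 1) + 3^3 + 1 = 109; 109−1 = 108
i=1: 108 = 3^(3 + 1) + 3^3 (b=3); 3→4: 4^(4 + 1) + 4^4 = 1280; 1280−1 = 1279
i=2: 1279 = 4^(4 + 1) + 3·4^3 + 3·4^2 + 3·4 + 3 (b=4); 4→5: 5^(5 + 1) + 3·5^3 + 3·5^2 + 3·5 + 3 = 16093; 16093−1 = 16092

16092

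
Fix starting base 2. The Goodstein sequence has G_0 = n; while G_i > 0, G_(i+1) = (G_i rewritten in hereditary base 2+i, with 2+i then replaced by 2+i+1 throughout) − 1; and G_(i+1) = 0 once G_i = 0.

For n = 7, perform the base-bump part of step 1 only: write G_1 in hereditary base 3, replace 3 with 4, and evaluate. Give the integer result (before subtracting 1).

260

(0) 7|_2 = 2^2 + 2 + 1 ↦ 3^3 + 3 + 1|_3 = 31 ⇒ 30
(1) 30|_3 = 3^3 + 3 ↦ 4^4 + 4|_4 = 260 ⇒ 259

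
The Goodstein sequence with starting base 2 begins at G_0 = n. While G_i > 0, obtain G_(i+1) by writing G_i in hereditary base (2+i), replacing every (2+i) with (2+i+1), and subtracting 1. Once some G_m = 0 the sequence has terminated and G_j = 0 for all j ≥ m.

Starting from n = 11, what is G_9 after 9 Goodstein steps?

1997331745490

(0) 11|_2 = 2^(2 + 1) + 2 + 1 ↦ 3^(3 + 1) + 3 + 1|_3 = 85 ⇒ 84
(1) 84|_3 = 3^(3 + 1) + 3 ↦ 4^(4 + 1) + 4|_4 = 1028 ⇒ 1027
(2) 1027|_4 = 4^(4 + 1) + 3 ↦ 5^(5 + 1) + 3|_5 = 15628 ⇒ 15627
(3) 15627|_5 = 5^(5 + 1) + 2 ↦ 6^(6 + 1) + 2|_6 = 279938 ⇒ 279937
(4) 279937|_6 = 6^(6 + 1) + 1 ↦ 7^(7 + 1) + 1|_7 = 5764802 ⇒ 5764801
(5) 5764801|_7 = 7^(7 + 1) ↦ 8^(8 + 1)|_8 = 134217728 ⇒ 134217727
(6) 134217727|_8 = 7·8^8 + 7·8^7 + 7·8^6 + 7·8^5 + 7·8^4 + 7·8^3 + 7·8^2 + 7·8 + 7 ↦ 7·9^9 + 7·9^7 + 7·9^6 + 7·9^5 + 7·9^4 + 7·9^3 + 7·9^2 + 7·9 + 7|_9 = 2749609303 ⇒ 2749609302
(7) 2749609302|_9 = 7·9^9 + 7·9^7 + 7·9^6 + 7·9^5 + 7·9^4 + 7·9^3 + 7·9^2 + 7·9 + 6 ↦ 7·10^10 + 7·10^7 + 7·10^6 + 7·10^5 + 7·10^4 + 7·10^3 + 7·10^2 + 7·10 + 6|_10 = 70077777776 ⇒ 70077777775
(8) 70077777775|_10 = 7·10^10 + 7·10^7 + 7·10^6 + 7·10^5 + 7·10^4 + 7·10^3 + 7·10^2 + 7·10 + 5 ↦ 7·11^11 + 7·11^7 + 7·11^6 + 7·11^5 + 7·11^4 + 7·11^3 + 7·11^2 + 7·11 + 5|_11 = 1997331745491 ⇒ 1997331745490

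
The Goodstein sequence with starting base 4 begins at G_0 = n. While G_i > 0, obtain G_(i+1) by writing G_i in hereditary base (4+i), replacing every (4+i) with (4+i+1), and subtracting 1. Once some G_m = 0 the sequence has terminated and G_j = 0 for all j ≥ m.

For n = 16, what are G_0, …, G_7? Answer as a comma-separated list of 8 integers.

G_0 = 16. HB_4(16) = 4^2. Bump = 25. G_1 = 24.
G_1 = 24. HB_5(24) = 4·5 + 4. Bump = 28. G_2 = 27.
G_2 = 27. HB_6(27) = 4·6 + 3. Bump = 31. G_3 = 30.
G_3 = 30. HB_7(30) = 4·7 + 2. Bump = 34. G_4 = 33.
G_4 = 33. HB_8(33) = 4·8 + 1. Bump = 37. G_5 = 36.
G_5 = 36. HB_9(36) = 4·9. Bump = 40. G_6 = 39.
G_6 = 39. HB_10(39) = 3·10 + 9. Bump = 42. G_7 = 41.

16, 24, 27, 30, 33, 36, 39, 41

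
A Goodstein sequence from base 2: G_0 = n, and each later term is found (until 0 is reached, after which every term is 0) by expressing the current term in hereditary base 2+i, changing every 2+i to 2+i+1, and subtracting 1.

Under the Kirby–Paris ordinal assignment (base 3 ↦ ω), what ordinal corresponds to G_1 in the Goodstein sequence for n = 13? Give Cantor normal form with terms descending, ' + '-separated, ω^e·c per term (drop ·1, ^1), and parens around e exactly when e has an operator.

ω^(ω + 1) + ω^ω

G_0=13  [base 2] 2^(2 + 1) + 2^2 + 1  →[2↦3]→  3^(3 + 1) + 3^3 + 1 = 109  −1 ⇒ G_1=108
G_1=108  [base 3] 3^(3 + 1) + 3^3  →[3↦4]→  4^(4 + 1) + 4^4 = 1280  −1 ⇒ G_2=1279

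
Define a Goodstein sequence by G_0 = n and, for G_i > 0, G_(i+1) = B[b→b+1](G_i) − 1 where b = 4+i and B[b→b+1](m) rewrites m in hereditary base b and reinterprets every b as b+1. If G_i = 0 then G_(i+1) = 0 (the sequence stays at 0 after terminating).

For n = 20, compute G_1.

29

G_0 = 20. HB_4(20) = 4^2 + 4. Bump = 30. G_1 = 29.
G_1 = 29. HB_5(29) = 5^2 + 4. Bump = 40. G_2 = 39.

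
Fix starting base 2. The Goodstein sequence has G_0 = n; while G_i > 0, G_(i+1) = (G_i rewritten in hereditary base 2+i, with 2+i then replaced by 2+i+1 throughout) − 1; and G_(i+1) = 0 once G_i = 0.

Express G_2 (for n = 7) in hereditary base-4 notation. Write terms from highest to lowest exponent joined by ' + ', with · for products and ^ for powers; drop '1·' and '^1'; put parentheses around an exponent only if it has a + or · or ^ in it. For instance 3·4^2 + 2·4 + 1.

4^4 + 3

7 —HB2→ 2^2 + 2 + 1 —bump→ 3^3 + 3 + 1 = 31 —(−1)→ 30
30 —HB3→ 3^3 + 3 —bump→ 4^4 + 4 = 260 —(−1)→ 259
259 —HB4→ 4^4 + 3 —bump→ 5^5 + 3 = 3128 —(−1)→ 3127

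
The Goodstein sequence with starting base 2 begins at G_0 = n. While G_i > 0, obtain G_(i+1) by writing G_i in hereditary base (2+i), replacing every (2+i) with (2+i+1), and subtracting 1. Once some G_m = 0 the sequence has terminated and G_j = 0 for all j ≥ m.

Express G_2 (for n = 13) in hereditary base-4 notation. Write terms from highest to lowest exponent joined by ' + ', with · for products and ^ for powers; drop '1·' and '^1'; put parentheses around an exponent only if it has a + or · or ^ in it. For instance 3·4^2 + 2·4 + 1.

base 2: 13 = 2^(2 + 1) + 2^2 + 1; at 3: 3^(3 + 1) + 3^3 + 1 = 109; next = 108
base 3: 108 = 3^(3 + 1) + 3^3; at 4: 4^(4 + 1) + 4^4 = 1280; next = 1279
base 4: 1279 = 4^(4 + 1) + 3·4^3 + 3·4^2 + 3·4 + 3; at 5: 5^(5 + 1) + 3·5^3 + 3·5^2 + 3·5 + 3 = 16093; next = 16092

4^(4 + 1) + 3·4^3 + 3·4^2 + 3·4 + 3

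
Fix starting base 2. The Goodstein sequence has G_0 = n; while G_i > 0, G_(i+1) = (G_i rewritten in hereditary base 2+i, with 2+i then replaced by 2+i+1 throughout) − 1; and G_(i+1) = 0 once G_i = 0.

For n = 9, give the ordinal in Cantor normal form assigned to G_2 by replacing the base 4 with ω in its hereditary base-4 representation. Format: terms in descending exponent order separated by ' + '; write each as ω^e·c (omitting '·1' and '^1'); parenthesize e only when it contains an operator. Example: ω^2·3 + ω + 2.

ω^ω·3 + ω^3·3 + ω^2·3 + ω·3 + 3

(0) 9|_2 = 2^(2 + 1) + 1 ↦ 3^(3 + 1) + 1|_3 = 82 ⇒ 81
(1) 81|_3 = 3^(3 + 1) ↦ 4^(4 + 1)|_4 = 1024 ⇒ 1023
(2) 1023|_4 = 3·4^4 + 3·4^3 + 3·4^2 + 3·4 + 3 ↦ 3·5^5 + 3·5^3 + 3·5^2 + 3·5 + 3|_5 = 9843 ⇒ 9842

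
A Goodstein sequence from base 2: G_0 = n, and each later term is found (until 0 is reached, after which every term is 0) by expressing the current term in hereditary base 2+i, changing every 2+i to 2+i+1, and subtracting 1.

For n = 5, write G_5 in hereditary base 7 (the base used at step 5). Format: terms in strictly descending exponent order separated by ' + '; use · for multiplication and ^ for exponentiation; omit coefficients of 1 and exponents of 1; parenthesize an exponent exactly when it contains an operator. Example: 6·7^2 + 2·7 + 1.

3·7^3 + 3·7^2 + 3·7

5 —HB2→ 2^2 + 1 —bump→ 3^3 + 1 = 28 —(−1)→ 27
27 —HB3→ 3^3 —bump→ 4^4 = 256 —(−1)→ 255
255 —HB4→ 3·4^3 + 3·4^2 + 3·4 + 3 —bump→ 3·5^3 + 3·5^2 + 3·5 + 3 = 468 —(−1)→ 467
467 —HB5→ 3·5^3 + 3·5^2 + 3·5 + 2 —bump→ 3·6^3 + 3·6^2 + 3·6 + 2 = 776 —(−1)→ 775
775 —HB6→ 3·6^3 + 3·6^2 + 3·6 + 1 —bump→ 3·7^3 + 3·7^2 + 3·7 + 1 = 1198 —(−1)→ 1197
1197 —HB7→ 3·7^3 + 3·7^2 + 3·7 —bump→ 3·8^3 + 3·8^2 + 3·8 = 1752 —(−1)→ 1751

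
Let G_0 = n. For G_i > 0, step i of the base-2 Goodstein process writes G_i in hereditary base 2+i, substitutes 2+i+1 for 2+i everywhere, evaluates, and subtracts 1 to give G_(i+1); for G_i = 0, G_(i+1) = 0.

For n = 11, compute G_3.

i=0: 11 = 2^(2 + 1) + 2 + 1 (b=2); 2→3: 3^(3 + 1) + 3 + 1 = 85; 85−1 = 84
i=1: 84 = 3^(3 + 1) + 3 (b=3); 3→4: 4^(4 + 1) + 4 = 1028; 1028−1 = 1027
i=2: 1027 = 4^(4 + 1) + 3 (b=4); 4→5: 5^(5 + 1) + 3 = 15628; 15628−1 = 15627

15627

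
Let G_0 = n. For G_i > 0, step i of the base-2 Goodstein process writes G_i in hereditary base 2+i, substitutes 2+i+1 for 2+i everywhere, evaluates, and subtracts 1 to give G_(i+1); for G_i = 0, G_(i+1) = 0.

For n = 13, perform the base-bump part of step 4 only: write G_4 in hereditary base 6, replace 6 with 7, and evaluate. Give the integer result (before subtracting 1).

base 2: 13 = 2^(2 + 1) + 2^2 + 1; at 3: 3^(3 + 1) + 3^3 + 1 = 109; next = 108
base 3: 108 = 3^(3 + 1) + 3^3; at 4: 4^(4 + 1) + 4^4 = 1280; next = 1279
base 4: 1279 = 4^(4 + 1) + 3·4^3 + 3·4^2 + 3·4 + 3; at 5: 5^(5 + 1) + 3·5^3 + 3·5^2 + 3·5 + 3 = 16093; next = 16092
base 5: 16092 = 5^(5 + 1) + 3·5^3 + 3·5^2 + 3·5 + 2; at 6: 6^(6 + 1) + 3·6^3 + 3·6^2 + 3·6 + 2 = 280712; next = 280711
base 6: 280711 = 6^(6 + 1) + 3·6^3 + 3·6^2 + 3·6 + 1; at 7: 7^(7 + 1) + 3·7^3 + 3·7^2 + 3·7 + 1 = 5765999; next = 5765998

5765999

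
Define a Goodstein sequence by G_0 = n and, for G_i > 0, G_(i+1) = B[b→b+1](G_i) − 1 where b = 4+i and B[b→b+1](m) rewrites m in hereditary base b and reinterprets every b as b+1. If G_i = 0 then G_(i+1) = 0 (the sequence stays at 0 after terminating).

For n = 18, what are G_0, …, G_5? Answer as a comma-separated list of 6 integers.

18, 26, 36, 48, 53, 58

G_0 = 18. HB_4(18) = 4^2 + 2. Bump = 27. G_1 = 26.
G_1 = 26. HB_5(26) = 5^2 + 1. Bump = 37. G_2 = 36.
G_2 = 36. HB_6(36) = 6^2. Bump = 49. G_3 = 48.
G_3 = 48. HB_7(48) = 6·7 + 6. Bump = 54. G_4 = 53.
G_4 = 53. HB_8(53) = 6·8 + 5. Bump = 59. G_5 = 58.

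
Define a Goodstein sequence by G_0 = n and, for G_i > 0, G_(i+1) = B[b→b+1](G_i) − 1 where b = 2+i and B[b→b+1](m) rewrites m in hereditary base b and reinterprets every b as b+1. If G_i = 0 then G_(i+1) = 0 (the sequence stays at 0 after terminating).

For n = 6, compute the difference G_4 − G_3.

6 —HB2→ 2^2 + 2 —bump→ 3^3 + 3 = 30 —(−1)→ 29
29 —HB3→ 3^3 + 2 —bump→ 4^4 + 2 = 258 —(−1)→ 257
257 —HB4→ 4^4 + 1 —bump→ 5^5 + 1 = 3126 —(−1)→ 3125
3125 —HB5→ 5^5 —bump→ 6^6 = 46656 —(−1)→ 46655

43530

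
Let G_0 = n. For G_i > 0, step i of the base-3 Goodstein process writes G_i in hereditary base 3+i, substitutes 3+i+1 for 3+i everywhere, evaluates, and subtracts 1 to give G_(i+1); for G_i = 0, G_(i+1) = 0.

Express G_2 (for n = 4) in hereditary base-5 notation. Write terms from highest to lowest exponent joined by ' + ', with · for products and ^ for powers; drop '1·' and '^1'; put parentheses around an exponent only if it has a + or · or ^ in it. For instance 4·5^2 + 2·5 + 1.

4

[0] 4 ≡ 3 + 1 (base 3). Lift 4: 5. −1: 4.
[1] 4 ≡ 4 (base 4). Lift 5: 5. −1: 4.
[2] 4 ≡ 4 (base 5). Lift 6: 4. −1: 3.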